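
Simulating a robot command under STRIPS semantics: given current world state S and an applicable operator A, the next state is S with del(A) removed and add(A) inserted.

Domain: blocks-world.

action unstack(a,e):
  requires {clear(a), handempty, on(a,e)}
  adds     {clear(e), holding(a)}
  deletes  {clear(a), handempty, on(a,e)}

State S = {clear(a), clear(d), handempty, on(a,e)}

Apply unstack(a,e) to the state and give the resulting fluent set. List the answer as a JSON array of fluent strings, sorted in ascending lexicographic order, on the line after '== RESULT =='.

Progress:
  pre ⊆ S: {clear(a), handempty, on(a,e)} ⊆ S  — applicable
  S \ del = {clear(d)}
  ∪ add   = {clear(d), clear(e), holding(a)}

== RESULT ==
["clear(d)", "clear(e)", "holding(a)"]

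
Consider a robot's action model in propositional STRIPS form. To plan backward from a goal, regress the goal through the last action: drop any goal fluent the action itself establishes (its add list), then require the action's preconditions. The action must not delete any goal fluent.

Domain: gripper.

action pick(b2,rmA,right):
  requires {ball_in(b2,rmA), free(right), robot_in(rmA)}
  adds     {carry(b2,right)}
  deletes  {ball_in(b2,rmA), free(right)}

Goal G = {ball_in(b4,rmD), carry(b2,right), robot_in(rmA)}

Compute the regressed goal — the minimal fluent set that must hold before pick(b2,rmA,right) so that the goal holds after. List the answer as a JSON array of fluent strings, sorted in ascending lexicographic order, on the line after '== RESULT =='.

Regress:
  G ∩ del = {}  (empty — regression defined)
  G \ add = {ball_in(b4,rmD), carry(b2,right), robot_in(rmA)} \ {carry(b2,right)} = {ball_in(b4,rmD), robot_in(rmA)}
  ∪ pre   = {ball_in(b4,rmD), robot_in(rmA)} ∪ {ball_in(b2,rmA), free(right), robot_in(rmA)}
          = {ball_in(b2,rmA), ball_in(b4,rmD), free(right), robot_in(rmA)}

== RESULT ==
["ball_in(b2,rmA)", "ball_in(b4,rmD)", "free(right)", "robot_in(rmA)"]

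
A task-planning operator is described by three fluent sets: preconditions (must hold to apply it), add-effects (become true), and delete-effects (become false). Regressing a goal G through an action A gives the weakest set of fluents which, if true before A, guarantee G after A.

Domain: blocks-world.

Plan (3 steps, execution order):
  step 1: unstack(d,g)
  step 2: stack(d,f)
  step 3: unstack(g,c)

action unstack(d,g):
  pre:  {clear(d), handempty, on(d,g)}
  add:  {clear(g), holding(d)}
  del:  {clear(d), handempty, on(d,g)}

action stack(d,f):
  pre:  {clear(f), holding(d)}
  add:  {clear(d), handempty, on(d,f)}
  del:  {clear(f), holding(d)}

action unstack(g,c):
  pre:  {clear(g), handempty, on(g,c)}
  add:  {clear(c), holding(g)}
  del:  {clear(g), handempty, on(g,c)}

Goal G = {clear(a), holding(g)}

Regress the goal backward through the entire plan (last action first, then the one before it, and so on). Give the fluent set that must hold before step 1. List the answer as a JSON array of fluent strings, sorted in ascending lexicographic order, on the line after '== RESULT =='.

Regress step by step:
  through step 3 (unstack(g,c)): drop {holding(g)}, keep {clear(a)}, require {clear(g), handempty, on(g,c)}
    → {clear(a), clear(g), handempty, on(g,c)}
  through step 2 (stack(d,f)): drop {handempty}, keep {clear(a), clear(g), on(g,c)}, require {clear(f), holding(d)}
    → {clear(a), clear(f), clear(g), holding(d), on(g,c)}
  through step 1 (unstack(d,g)): drop {clear(g), holding(d)}, keep {clear(a), clear(f), on(g,c)}, require {clear(d), handempty, on(d,g)}
    → {clear(a), clear(d), clear(f), handempty, on(d,g), on(g,c)}

== RESULT ==
["clear(a)", "clear(d)", "clear(f)", "handempty", "on(d,g)", "on(g,c)"]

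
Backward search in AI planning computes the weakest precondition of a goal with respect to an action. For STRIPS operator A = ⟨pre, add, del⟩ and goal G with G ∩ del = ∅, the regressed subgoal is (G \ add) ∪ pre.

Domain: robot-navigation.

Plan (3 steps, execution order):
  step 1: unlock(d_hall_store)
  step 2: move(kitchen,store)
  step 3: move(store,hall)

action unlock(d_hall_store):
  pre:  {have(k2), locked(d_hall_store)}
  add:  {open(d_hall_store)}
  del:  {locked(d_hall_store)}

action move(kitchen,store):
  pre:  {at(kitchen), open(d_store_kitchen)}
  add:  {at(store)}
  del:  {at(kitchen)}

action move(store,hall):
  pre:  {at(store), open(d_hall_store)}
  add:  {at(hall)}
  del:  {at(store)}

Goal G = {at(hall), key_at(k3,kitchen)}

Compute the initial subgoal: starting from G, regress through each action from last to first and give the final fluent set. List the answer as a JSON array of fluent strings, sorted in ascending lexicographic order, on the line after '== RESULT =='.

Work backward from the goal:
  through step 3 (move(store,hall)): drop {at(hall)}, keep {key_at(k3,kitchen)}, require {at(store), open(d_hall_store)}
    → {at(store), key_at(k3,kitchen), open(d_hall_store)}
  through step 2 (move(kitchen,store)): drop {at(store)}, keep {key_at(k3,kitchen), open(d_hall_store)}, require {at(kitchen), open(d_store_kitchen)}
    → {at(kitchen), key_at(k3,kitchen), open(d_hall_store), open(d_store_kitchen)}
  through step 1 (unlock(d_hall_store)): drop {open(d_hall_store)}, keep {at(kitchen), key_at(k3,kitchen), open(d_store_kitchen)}, require {have(k2), locked(d_hall_store)}
    → {at(kitchen), have(k2), key_at(k3,kitchen), locked(d_hall_store), open(d_store_kitchen)}

== RESULT ==
["at(kitchen)", "have(k2)", "key_at(k3,kitchen)", "locked(d_hall_store)", "open(d_store_kitchen)"]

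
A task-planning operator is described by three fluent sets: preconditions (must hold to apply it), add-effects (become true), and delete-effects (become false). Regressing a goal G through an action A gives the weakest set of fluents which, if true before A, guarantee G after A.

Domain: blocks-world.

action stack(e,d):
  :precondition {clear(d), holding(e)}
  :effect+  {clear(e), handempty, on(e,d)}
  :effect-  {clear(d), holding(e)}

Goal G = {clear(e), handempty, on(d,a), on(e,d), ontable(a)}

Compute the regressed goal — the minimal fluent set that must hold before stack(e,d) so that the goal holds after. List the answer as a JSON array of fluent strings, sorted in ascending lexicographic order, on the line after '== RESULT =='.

Compute (G \ add) ∪ pre:
  G ∩ del = {}  (empty — regression defined)
  G \ add = {clear(e), handempty, on(d,a), on(e,d), ontable(a)} \ {clear(e), handempty, on(e,d)} = {on(d,a), ontable(a)}
  ∪ pre   = {on(d,a), ontable(a)} ∪ {clear(d), holding(e)}
          = {clear(d), holding(e), on(d,a), ontable(a)}

== RESULT ==
["clear(d)", "holding(e)", "on(d,a)", "ontable(a)"]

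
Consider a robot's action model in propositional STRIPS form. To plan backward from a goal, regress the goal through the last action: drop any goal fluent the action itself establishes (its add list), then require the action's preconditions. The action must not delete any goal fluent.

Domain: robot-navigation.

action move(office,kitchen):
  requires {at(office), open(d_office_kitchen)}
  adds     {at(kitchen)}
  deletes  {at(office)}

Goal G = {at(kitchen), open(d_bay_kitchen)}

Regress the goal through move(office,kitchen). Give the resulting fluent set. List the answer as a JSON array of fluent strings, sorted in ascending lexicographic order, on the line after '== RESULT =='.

Compute (G \ add) ∪ pre:
  G ∩ del = {}  (empty — regression defined)
  G \ add = {at(kitchen), open(d_bay_kitchen)} \ {at(kitchen)} = {open(d_bay_kitchen)}
  ∪ pre   = {open(d_bay_kitchen)} ∪ {at(office), open(d_office_kitchen)}
          = {at(office), open(d_bay_kitchen), open(d_office_kitchen)}

== RESULT ==
["at(office)", "open(d_bay_kitchen)", "open(d_office_kitchen)"]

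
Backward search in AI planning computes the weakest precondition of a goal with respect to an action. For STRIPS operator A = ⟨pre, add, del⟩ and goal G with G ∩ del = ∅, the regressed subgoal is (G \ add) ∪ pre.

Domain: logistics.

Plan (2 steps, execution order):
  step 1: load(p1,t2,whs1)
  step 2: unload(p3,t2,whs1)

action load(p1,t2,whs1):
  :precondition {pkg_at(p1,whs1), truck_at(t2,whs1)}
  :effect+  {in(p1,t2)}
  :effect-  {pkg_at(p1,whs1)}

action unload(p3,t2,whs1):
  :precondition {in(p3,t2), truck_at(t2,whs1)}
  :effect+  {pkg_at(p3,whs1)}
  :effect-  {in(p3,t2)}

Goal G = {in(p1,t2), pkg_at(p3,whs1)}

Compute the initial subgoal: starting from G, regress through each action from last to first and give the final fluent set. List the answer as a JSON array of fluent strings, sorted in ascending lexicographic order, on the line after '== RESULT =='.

Work backward from the goal:
  through step 2 (unload(p3,t2,whs1)): drop {pkg_at(p3,whs1)}, keep {in(p1,t2)}, require {in(p3,t2), truck_at(t2,whs1)}
    → {in(p1,t2), in(p3,t2), truck_at(t2,whs1)}
  through step 1 (load(p1,t2,whs1)): drop {in(p1,t2)}, keep {in(p3,t2), truck_at(t2,whs1)}, require {pkg_at(p1,whs1), truck_at(t2,whs1)}
    → {in(p3,t2), pkg_at(p1,whs1), truck_at(t2,whs1)}

== RESULT ==
["in(p3,t2)", "pkg_at(p1,whs1)", "truck_at(t2,whs1)"]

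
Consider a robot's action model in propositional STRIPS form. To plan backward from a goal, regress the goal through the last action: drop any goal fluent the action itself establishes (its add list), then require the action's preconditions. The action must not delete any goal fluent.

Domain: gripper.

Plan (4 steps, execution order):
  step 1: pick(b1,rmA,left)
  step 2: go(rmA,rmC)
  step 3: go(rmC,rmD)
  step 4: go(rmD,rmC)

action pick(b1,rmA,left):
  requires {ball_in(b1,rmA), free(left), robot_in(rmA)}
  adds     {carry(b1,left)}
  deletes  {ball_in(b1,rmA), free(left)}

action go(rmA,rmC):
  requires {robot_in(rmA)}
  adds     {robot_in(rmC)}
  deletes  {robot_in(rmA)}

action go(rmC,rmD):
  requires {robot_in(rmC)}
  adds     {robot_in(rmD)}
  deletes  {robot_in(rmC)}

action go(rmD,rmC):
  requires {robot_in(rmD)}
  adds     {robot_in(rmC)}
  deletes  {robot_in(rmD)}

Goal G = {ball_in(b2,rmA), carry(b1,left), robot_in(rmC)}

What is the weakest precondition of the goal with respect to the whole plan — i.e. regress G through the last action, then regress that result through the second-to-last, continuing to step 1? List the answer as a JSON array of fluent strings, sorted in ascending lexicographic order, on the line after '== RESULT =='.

Regress step by step:
  through step 4 (go(rmD,rmC)): drop {robot_in(rmC)}, keep {ball_in(b2,rmA), carry(b1,left)}, require {robot_in(rmD)}
    → {ball_in(b2,rmA), carry(b1,left), robot_in(rmD)}
  through step 3 (go(rmC,rmD)): drop {robot_in(rmD)}, keep {ball_in(b2,rmA), carry(b1,left)}, require {robot_in(rmC)}
    → {ball_in(b2,rmA), carry(b1,left), robot_in(rmC)}
  through step 2 (go(rmA,rmC)): drop {robot_in(rmC)}, keep {ball_in(b2,rmA), carry(b1,left)}, require {robot_in(rmA)}
    → {ball_in(b2,rmA), carry(b1,left), robot_in(rmA)}
  through step 1 (pick(b1,rmA,left)): drop {carry(b1,left)}, keep {ball_in(b2,rmA), robot_in(rmA)}, require {ball_in(b1,rmA), free(left), robot_in(rmA)}
    → {ball_in(b1,rmA), ball_in(b2,rmA), free(left), robot_in(rmA)}

== RESULT ==
["ball_in(b1,rmA)", "ball_in(b2,rmA)", "free(left)", "robot_in(rmA)"]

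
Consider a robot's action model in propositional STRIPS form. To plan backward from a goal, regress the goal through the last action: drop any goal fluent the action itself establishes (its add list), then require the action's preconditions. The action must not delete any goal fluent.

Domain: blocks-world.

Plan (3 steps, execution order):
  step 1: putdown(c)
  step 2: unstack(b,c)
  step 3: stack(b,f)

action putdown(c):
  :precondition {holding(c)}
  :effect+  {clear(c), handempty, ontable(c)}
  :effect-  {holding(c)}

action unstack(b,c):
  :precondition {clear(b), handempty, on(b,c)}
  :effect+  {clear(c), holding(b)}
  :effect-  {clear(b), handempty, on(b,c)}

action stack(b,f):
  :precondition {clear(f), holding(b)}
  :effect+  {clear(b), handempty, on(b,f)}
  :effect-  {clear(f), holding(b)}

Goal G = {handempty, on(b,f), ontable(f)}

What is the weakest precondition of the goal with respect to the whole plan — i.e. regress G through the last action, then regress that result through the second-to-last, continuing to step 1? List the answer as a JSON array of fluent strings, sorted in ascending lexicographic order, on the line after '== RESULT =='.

Work backward from the goal:
  through step 3 (stack(b,f)): drop {handempty, on(b,f)}, keep {ontable(f)}, require {clear(f), holding(b)}
    → {clear(f), holding(b), ontable(f)}
  through step 2 (unstack(b,c)): drop {holding(b)}, keep {clear(f), ontable(f)}, require {clear(b), handempty, on(b,c)}
    → {clear(b), clear(f), handempty, on(b,c), ontable(f)}
  through step 1 (putdown(c)): drop {handempty}, keep {clear(b), clear(f), on(b,c), ontable(f)}, require {holding(c)}
    → {clear(b), clear(f), holding(c), on(b,c), ontable(f)}

== RESULT ==
["clear(b)", "clear(f)", "holding(c)", "on(b,c)", "ontable(f)"]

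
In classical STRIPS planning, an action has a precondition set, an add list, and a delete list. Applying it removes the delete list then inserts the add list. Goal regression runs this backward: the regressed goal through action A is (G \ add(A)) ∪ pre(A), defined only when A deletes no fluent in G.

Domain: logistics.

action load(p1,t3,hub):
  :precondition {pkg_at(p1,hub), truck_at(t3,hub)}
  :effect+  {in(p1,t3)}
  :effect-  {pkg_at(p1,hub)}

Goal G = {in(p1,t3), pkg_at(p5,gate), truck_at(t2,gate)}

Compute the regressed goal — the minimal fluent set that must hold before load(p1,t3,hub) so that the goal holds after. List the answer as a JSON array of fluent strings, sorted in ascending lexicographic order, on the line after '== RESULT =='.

Compute (G \ add) ∪ pre:
  G ∩ del = {}  (empty — regression defined)
  G \ add = {in(p1,t3), pkg_at(p5,gate), truck_at(t2,gate)} \ {in(p1,t3)} = {pkg_at(p5,gate), truck_at(t2,gate)}
  ∪ pre   = {pkg_at(p5,gate), truck_at(t2,gate)} ∪ {pkg_at(p1,hub), truck_at(t3,hub)}
          = {pkg_at(p1,hub), pkg_at(p5,gate), truck_at(t2,gate), truck_at(t3,hub)}

== RESULT ==
["pkg_at(p1,hub)", "pkg_at(p5,gate)", "truck_at(t2,gate)", "truck_at(t3,hub)"]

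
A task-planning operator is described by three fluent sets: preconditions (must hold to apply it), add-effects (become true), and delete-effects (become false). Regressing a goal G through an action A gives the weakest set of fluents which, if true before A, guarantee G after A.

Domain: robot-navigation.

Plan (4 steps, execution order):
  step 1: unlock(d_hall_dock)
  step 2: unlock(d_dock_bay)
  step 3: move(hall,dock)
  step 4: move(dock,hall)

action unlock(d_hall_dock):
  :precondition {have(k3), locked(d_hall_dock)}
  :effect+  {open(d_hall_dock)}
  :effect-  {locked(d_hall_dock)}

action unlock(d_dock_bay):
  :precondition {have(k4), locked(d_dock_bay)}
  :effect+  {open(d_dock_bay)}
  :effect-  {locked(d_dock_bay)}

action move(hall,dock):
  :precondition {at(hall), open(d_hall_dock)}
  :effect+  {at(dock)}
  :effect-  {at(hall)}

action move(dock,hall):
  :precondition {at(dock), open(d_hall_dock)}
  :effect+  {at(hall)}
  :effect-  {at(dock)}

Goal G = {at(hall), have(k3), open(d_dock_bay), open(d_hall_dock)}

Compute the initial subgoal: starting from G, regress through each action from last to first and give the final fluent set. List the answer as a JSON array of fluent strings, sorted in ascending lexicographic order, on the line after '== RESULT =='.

Regress step by step:
  through step 4 (move(dock,hall)): drop {at(hall)}, keep {have(k3), open(d_dock_bay), open(d_hall_dock)}, require {at(dock), open(d_hall_dock)}
    → {at(dock), have(k3), open(d_dock_bay), open(d_hall_dock)}
  through step 3 (move(hall,dock)): drop {at(dock)}, keep {have(k3), open(d_dock_bay), open(d_hall_dock)}, require {at(hall), open(d_hall_dock)}
    → {at(hall), have(k3), open(d_dock_bay), open(d_hall_dock)}
  through step 2 (unlock(d_dock_bay)): drop {open(d_dock_bay)}, keep {at(hall), have(k3), open(d_hall_dock)}, require {have(k4), locked(d_dock_bay)}
    → {at(hall), have(k3), have(k4), locked(d_dock_bay), open(d_hall_dock)}
  through step 1 (unlock(d_hall_dock)): drop {open(d_hall_dock)}, keep {at(hall), have(k3), have(k4), locked(d_dock_bay)}, require {have(k3), locked(d_hall_dock)}
    → {at(hall), have(k3), have(k4), locked(d_dock_bay), locked(d_hall_dock)}

== RESULT ==
["at(hall)", "have(k3)", "have(k4)", "locked(d_dock_bay)", "locked(d_hall_dock)"]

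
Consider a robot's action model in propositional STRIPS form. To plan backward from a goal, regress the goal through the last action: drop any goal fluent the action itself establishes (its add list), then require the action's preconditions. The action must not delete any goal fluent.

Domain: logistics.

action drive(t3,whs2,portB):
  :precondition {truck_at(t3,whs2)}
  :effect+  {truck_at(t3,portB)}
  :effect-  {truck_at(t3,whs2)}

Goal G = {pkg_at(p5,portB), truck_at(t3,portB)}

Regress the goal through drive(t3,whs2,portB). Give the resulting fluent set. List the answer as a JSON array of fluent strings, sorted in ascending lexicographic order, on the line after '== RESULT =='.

Compute (G \ add) ∪ pre:
  G ∩ del = {}  (empty — regression defined)
  G \ add = {pkg_at(p5,portB), truck_at(t3,portB)} \ {truck_at(t3,portB)} = {pkg_at(p5,portB)}
  ∪ pre   = {pkg_at(p5,portB)} ∪ {truck_at(t3,whs2)}
          = {pkg_at(p5,portB), truck_at(t3,whs2)}

== RESULT ==
["pkg_at(p5,portB)", "truck_at(t3,whs2)"]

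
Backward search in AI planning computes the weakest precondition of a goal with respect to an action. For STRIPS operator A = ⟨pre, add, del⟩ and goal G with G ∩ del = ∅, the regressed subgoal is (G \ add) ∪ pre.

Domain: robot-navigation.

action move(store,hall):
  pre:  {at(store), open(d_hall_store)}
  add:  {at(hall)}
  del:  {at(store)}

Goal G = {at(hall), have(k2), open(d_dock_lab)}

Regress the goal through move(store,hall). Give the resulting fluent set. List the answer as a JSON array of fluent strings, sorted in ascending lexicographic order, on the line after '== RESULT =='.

Regress:
  G ∩ del = {}  (empty — regression defined)
  G \ add = {at(hall), have(k2), open(d_dock_lab)} \ {at(hall)} = {have(k2), open(d_dock_lab)}
  ∪ pre   = {have(k2), open(d_dock_lab)} ∪ {at(store), open(d_hall_store)}
          = {at(store), have(k2), open(d_dock_lab), open(d_hall_store)}

== RESULT ==
["at(store)", "have(k2)", "open(d_dock_lab)", "open(d_hall_store)"]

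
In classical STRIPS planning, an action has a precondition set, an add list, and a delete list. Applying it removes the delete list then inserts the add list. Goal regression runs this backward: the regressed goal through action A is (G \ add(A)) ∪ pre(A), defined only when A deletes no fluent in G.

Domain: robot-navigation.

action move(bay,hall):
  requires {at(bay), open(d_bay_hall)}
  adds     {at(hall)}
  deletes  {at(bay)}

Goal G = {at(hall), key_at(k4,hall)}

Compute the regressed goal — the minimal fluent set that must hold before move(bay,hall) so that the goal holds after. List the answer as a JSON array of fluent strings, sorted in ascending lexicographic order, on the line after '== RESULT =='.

Compute (G \ add) ∪ pre:
  G ∩ del = {}  (empty — regression defined)
  G \ add = {at(hall), key_at(k4,hall)} \ {at(hall)} = {key_at(k4,hall)}
  ∪ pre   = {key_at(k4,hall)} ∪ {at(bay), open(d_bay_hall)}
          = {at(bay), key_at(k4,hall), open(d_bay_hall)}

== RESULT ==
["at(bay)", "key_at(k4,hall)", "open(d_bay_hall)"]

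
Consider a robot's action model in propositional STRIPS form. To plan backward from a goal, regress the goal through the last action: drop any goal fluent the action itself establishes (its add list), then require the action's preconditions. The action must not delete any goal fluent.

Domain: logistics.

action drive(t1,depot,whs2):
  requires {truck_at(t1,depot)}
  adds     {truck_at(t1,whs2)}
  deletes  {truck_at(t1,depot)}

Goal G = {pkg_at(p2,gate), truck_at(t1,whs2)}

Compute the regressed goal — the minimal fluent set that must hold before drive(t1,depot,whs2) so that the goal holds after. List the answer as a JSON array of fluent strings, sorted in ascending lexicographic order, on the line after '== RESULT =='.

Compute (G \ add) ∪ pre:
  G ∩ del = {}  (empty — regression defined)
  G \ add = {pkg_at(p2,gate), truck_at(t1,whs2)} \ {truck_at(t1,whs2)} = {pkg_at(p2,gate)}
  ∪ pre   = {pkg_at(p2,gate)} ∪ {truck_at(t1,depot)}
          = {pkg_at(p2,gate), truck_at(t1,depot)}

== RESULT ==
["pkg_at(p2,gate)", "truck_at(t1,depot)"]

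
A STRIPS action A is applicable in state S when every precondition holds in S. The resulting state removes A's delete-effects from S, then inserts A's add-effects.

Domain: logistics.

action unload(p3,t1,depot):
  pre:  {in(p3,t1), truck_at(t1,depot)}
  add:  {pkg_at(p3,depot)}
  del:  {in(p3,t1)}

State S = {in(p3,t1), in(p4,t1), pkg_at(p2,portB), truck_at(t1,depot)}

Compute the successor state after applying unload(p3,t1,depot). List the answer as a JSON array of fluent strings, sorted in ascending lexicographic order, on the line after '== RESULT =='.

Progress:
  pre ⊆ S: {in(p3,t1), truck_at(t1,depot)} ⊆ S  — applicable
  S \ del = {in(p4,t1), pkg_at(p2,portB), truck_at(t1,depot)}
  ∪ add   = {in(p4,t1), pkg_at(p2,portB), pkg_at(p3,depot), truck_at(t1,depot)}

== RESULT ==
["in(p4,t1)", "pkg_at(p2,portB)", "pkg_at(p3,depot)", "truck_at(t1,depot)"]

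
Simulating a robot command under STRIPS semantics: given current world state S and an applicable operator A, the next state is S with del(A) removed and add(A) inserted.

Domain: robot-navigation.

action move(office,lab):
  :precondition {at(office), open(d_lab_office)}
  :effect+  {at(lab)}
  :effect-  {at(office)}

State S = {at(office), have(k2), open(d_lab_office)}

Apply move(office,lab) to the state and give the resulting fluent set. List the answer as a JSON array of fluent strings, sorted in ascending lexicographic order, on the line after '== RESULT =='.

Compute (S \ del) ∪ add:
  pre ⊆ S: {at(office), open(d_lab_office)} ⊆ S  — applicable
  S \ del = {have(k2), open(d_lab_office)}
  ∪ add   = {at(lab), have(k2), open(d_lab_office)}

== RESULT ==
["at(lab)", "have(k2)", "open(d_lab_office)"]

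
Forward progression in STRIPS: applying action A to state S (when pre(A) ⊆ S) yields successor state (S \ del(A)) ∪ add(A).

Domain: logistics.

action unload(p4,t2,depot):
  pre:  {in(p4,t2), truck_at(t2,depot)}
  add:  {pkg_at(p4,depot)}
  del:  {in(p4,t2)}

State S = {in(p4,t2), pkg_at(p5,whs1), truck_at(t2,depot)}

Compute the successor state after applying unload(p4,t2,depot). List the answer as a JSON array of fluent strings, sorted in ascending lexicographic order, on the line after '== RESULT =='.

Compute (S \ del) ∪ add:
  pre ⊆ S: {in(p4,t2), truck_at(t2,depot)} ⊆ S  — applicable
  S \ del = {pkg_at(p5,whs1), truck_at(t2,depot)}
  ∪ add   = {pkg_at(p4,depot), pkg_at(p5,whs1), truck_at(t2,depot)}

== RESULT ==
["pkg_at(p4,depot)", "pkg_at(p5,whs1)", "truck_at(t2,depot)"]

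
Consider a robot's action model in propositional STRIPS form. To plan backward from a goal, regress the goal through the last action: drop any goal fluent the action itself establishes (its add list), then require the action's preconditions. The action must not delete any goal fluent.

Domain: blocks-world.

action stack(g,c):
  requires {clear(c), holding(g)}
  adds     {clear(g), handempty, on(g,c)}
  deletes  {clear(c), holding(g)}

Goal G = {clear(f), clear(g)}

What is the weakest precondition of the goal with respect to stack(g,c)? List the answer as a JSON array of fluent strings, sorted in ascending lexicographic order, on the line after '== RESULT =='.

Regress:
  G ∩ del = {}  (empty — regression defined)
  G \ add = {clear(f), clear(g)} \ {clear(g), handempty, on(g,c)} = {clear(f)}
  ∪ pre   = {clear(f)} ∪ {clear(c), holding(g)}
          = {clear(c), clear(f), holding(g)}

== RESULT ==
["clear(c)", "clear(f)", "holding(g)"]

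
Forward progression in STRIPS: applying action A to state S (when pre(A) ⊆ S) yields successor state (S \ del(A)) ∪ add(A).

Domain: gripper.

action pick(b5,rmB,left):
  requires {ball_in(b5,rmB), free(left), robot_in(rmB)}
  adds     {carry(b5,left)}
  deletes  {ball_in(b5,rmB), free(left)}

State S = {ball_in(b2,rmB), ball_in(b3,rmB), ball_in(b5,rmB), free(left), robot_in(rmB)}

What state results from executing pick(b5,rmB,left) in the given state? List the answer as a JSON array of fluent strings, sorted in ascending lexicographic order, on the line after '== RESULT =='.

Compute (S \ del) ∪ add:
  pre ⊆ S: {ball_in(b5,rmB), free(left), robot_in(rmB)} ⊆ S  — applicable
  S \ del = {ball_in(b2,rmB), ball_in(b3,rmB), robot_in(rmB)}
  ∪ add   = {ball_in(b2,rmB), ball_in(b3,rmB), carry(b5,left), robot_in(rmB)}

== RESULT ==
["ball_in(b2,rmB)", "ball_in(b3,rmB)", "carry(b5,left)", "robot_in(rmB)"]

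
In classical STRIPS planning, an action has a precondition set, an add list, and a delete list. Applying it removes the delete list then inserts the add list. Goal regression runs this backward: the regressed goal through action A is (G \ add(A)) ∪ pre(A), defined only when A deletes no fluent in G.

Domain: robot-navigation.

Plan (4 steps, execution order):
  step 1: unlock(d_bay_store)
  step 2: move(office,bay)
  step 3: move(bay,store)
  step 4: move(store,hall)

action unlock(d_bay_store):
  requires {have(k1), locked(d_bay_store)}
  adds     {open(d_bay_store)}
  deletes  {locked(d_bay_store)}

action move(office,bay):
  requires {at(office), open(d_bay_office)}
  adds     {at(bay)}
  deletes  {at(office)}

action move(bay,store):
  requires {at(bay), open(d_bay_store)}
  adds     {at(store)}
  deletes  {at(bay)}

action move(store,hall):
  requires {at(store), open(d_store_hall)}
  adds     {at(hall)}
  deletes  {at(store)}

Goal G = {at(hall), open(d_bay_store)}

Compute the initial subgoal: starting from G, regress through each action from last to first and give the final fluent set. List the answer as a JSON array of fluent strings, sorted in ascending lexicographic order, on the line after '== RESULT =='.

Work backward from the goal:
  through step 4 (move(store,hall)): drop {at(hall)}, keep {open(d_bay_store)}, require {at(store), open(d_store_hall)}
    → {at(store), open(d_bay_store), open(d_store_hall)}
  through step 3 (move(bay,store)): drop {at(store)}, keep {open(d_bay_store), open(d_store_hall)}, require {at(bay), open(d_bay_store)}
    → {at(bay), open(d_bay_store), open(d_store_hall)}
  through step 2 (move(office,bay)): drop {at(bay)}, keep {open(d_bay_store), open(d_store_hall)}, require {at(office), open(d_bay_office)}
    → {at(office), open(d_bay_office), open(d_bay_store), open(d_store_hall)}
  through step 1 (unlock(d_bay_store)): drop {open(d_bay_store)}, keep {at(office), open(d_bay_office), open(d_store_hall)}, require {have(k1), locked(d_bay_store)}
    → {at(office), have(k1), locked(d_bay_store), open(d_bay_office), open(d_store_hall)}

== RESULT ==
["at(office)", "have(k1)", "locked(d_bay_store)", "open(d_bay_office)", "open(d_store_hall)"]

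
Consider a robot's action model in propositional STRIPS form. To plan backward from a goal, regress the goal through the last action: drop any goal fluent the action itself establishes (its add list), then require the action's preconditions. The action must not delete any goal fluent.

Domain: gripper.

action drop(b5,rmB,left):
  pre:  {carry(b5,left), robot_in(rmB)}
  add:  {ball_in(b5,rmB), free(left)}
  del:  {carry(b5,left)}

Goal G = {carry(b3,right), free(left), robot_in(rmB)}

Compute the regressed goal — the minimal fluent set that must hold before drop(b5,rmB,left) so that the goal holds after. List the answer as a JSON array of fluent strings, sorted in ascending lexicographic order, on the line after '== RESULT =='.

Regress:
  G ∩ del = {}  (empty — regression defined)
  G \ add = {carry(b3,right), free(left), robot_in(rmB)} \ {ball_in(b5,rmB), free(left)} = {carry(b3,right), robot_in(rmB)}
  ∪ pre   = {carry(b3,right), robot_in(rmB)} ∪ {carry(b5,left), robot_in(rmB)}
          = {carry(b3,right), carry(b5,left), robot_in(rmB)}

== RESULT ==
["carry(b3,right)", "carry(b5,left)", "robot_in(rmB)"]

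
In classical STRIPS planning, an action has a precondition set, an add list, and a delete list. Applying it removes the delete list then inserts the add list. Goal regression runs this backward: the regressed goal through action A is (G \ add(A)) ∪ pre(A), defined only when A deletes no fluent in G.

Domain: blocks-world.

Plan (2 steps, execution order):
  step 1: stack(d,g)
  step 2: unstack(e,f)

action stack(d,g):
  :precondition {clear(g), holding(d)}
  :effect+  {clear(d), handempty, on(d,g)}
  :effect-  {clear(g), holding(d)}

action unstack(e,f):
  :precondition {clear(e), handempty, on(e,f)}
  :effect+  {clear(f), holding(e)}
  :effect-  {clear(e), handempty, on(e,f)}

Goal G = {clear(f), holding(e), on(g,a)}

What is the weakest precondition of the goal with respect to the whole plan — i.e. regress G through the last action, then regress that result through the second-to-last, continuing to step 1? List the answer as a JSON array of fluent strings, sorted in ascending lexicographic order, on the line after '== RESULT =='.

Work backward from the goal:
  through step 2 (unstack(e,f)): drop {clear(f), holding(e)}, keep {on(g,a)}, require {clear(e), handempty, on(e,f)}
    → {clear(e), handempty, on(e,f), on(g,a)}
  through step 1 (stack(d,g)): drop {handempty}, keep {clear(e), on(e,f), on(g,a)}, require {clear(g), holding(d)}
    → {clear(e), clear(g), holding(d), on(e,f), on(g,a)}

== RESULT ==
["clear(e)", "clear(g)", "holding(d)", "on(e,f)", "on(g,a)"]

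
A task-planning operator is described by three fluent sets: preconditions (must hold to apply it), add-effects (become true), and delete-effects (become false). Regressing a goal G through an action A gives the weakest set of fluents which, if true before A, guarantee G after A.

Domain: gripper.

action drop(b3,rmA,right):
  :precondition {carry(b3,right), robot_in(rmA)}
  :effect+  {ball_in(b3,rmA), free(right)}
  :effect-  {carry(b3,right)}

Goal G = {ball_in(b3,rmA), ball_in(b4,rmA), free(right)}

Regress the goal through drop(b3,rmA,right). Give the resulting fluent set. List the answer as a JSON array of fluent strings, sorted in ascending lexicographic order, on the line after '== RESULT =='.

Regress:
  G ∩ del = {}  (empty — regression defined)
  G \ add = {ball_in(b3,rmA), ball_in(b4,rmA), free(right)} \ {ball_in(b3,rmA), free(right)} = {ball_in(b4,rmA)}
  ∪ pre   = {ball_in(b4,rmA)} ∪ {carry(b3,right), robot_in(rmA)}
          = {ball_in(b4,rmA), carry(b3,right), robot_in(rmA)}

== RESULT ==
["ball_in(b4,rmA)", "carry(b3,right)", "robot_in(rmA)"]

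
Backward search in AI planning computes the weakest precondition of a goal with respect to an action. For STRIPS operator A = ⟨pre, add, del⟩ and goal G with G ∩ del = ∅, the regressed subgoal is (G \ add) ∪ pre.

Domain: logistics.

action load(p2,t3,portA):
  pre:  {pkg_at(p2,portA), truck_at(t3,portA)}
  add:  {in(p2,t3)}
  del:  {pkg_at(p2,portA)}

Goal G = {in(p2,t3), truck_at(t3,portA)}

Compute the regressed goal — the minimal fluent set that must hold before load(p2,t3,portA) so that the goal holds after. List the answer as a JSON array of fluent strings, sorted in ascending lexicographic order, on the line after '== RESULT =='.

Regress:
  G ∩ del = {}  (empty — regression defined)
  G \ add = {in(p2,t3), truck_at(t3,portA)} \ {in(p2,t3)} = {truck_at(t3,portA)}
  ∪ pre   = {truck_at(t3,portA)} ∪ {pkg_at(p2,portA), truck_at(t3,portA)}
          = {pkg_at(p2,portA), truck_at(t3,portA)}

== RESULT ==
["pkg_at(p2,portA)", "truck_at(t3,portA)"]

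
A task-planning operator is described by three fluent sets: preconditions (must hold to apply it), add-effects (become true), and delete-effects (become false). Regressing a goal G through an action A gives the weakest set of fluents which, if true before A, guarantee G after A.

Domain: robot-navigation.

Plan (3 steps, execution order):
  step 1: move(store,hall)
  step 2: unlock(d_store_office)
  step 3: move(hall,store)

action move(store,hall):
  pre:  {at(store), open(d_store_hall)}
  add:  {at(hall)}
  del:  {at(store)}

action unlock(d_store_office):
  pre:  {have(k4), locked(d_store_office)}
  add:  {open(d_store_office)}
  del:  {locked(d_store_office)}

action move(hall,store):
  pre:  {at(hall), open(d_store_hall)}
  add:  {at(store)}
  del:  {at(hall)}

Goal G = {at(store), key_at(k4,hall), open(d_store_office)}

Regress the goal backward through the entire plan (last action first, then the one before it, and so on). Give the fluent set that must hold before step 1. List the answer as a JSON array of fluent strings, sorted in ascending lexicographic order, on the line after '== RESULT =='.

Work backward from the goal:
  through step 3 (move(hall,store)): drop {at(store)}, keep {key_at(k4,hall), open(d_store_office)}, require {at(hall), open(d_store_hall)}
    → {at(hall), key_at(k4,hall), open(d_store_hall), open(d_store_office)}
  through step 2 (unlock(d_store_office)): drop {open(d_store_office)}, keep {at(hall), key_at(k4,hall), open(d_store_hall)}, require {have(k4), locked(d_store_office)}
    → {at(hall), have(k4), key_at(k4,hall), locked(d_store_office), open(d_store_hall)}
  through step 1 (move(store,hall)): drop {at(hall)}, keep {have(k4), key_at(k4,hall), locked(d_store_office), open(d_store_hall)}, require {at(store), open(d_store_hall)}
    → {at(store), have(k4), key_at(k4,hall), locked(d_store_office), open(d_store_hall)}

== RESULT ==
["at(store)", "have(k4)", "key_at(k4,hall)", "locked(d_store_office)", "open(d_store_hall)"]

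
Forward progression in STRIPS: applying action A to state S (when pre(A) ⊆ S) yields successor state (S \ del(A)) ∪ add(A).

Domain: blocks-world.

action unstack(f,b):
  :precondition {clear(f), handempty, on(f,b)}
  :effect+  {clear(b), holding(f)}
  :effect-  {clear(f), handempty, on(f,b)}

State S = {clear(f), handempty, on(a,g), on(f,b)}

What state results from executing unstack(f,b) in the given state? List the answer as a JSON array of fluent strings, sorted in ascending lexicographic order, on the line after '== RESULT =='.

Compute (S \ del) ∪ add:
  pre ⊆ S: {clear(f), handempty, on(f,b)} ⊆ S  — applicable
  S \ del = {on(a,g)}
  ∪ add   = {clear(b), holding(f), on(a,g)}

== RESULT ==
["clear(b)", "holding(f)", "on(a,g)"]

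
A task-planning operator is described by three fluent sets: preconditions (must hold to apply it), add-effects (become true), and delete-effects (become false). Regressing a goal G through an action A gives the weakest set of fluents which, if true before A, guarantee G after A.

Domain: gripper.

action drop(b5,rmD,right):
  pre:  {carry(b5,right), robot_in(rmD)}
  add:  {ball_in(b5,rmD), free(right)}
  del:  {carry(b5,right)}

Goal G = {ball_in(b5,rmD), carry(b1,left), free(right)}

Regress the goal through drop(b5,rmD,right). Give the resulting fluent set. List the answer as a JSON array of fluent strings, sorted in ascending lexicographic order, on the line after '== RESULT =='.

Regress:
  G ∩ del = {}  (empty — regression defined)
  G \ add = {ball_in(b5,rmD), carry(b1,left), free(right)} \ {ball_in(b5,rmD), free(right)} = {carry(b1,left)}
  ∪ pre   = {carry(b1,left)} ∪ {carry(b5,right), robot_in(rmD)}
          = {carry(b1,left), carry(b5,right), robot_in(rmD)}

== RESULT ==
["carry(b1,left)", "carry(b5,right)", "robot_in(rmD)"]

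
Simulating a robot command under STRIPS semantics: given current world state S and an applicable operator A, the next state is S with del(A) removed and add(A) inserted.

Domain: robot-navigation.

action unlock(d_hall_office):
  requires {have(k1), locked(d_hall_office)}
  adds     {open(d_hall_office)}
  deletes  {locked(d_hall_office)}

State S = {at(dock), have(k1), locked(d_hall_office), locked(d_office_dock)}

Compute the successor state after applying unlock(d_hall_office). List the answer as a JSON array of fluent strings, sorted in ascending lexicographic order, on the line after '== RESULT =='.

Progress:
  pre ⊆ S: {have(k1), locked(d_hall_office)} ⊆ S  — applicable
  S \ del = {at(dock), have(k1), locked(d_office_dock)}
  ∪ add   = {at(dock), have(k1), locked(d_office_dock), open(d_hall_office)}

== RESULT ==
["at(dock)", "have(k1)", "locked(d_office_dock)", "open(d_hall_office)"]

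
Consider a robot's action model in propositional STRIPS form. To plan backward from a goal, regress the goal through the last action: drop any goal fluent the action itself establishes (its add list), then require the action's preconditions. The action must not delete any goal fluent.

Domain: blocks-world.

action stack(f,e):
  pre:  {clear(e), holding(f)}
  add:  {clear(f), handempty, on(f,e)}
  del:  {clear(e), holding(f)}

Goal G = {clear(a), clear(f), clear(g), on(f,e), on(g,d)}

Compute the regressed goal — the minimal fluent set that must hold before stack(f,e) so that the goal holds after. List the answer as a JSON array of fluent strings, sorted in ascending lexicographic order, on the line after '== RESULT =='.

Regress:
  G ∩ del = {}  (empty — regression defined)
  G \ add = {clear(a), clear(f), clear(g), on(f,e), on(g,d)} \ {clear(f), handempty, on(f,e)} = {clear(a), clear(g), on(g,d)}
  ∪ pre   = {clear(a), clear(g), on(g,d)} ∪ {clear(e), holding(f)}
          = {clear(a), clear(e), clear(g), holding(f), on(g,d)}

== RESULT ==
["clear(a)", "clear(e)", "clear(g)", "holding(f)", "on(g,d)"]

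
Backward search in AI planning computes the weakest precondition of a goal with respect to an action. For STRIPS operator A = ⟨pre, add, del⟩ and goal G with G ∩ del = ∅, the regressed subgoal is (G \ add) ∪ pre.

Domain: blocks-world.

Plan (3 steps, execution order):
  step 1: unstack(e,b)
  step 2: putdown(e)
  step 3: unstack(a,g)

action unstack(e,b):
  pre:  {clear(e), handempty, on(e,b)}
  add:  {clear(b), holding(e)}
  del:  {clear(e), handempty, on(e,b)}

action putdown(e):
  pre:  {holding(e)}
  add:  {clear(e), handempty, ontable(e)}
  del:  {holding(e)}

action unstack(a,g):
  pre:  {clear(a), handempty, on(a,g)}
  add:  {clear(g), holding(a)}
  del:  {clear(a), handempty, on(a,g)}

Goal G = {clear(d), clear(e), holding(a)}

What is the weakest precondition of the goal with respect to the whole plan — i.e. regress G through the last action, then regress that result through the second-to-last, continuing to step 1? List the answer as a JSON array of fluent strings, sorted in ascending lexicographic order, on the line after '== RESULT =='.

Work backward from the goal:
  through step 3 (unstack(a,g)): drop {holding(a)}, keep {clear(d), clear(e)}, require {clear(a), handempty, on(a,g)}
    → {clear(a), clear(d), clear(e), handempty, on(a,g)}
  through step 2 (putdown(e)): drop {clear(e), handempty}, keep {clear(a), clear(d), on(a,g)}, require {holding(e)}
    → {clear(a), clear(d), holding(e), on(a,g)}
  through step 1 (unstack(e,b)): drop {holding(e)}, keep {clear(a), clear(d), on(a,g)}, require {clear(e), handempty, on(e,b)}
    → {clear(a), clear(d), clear(e), handempty, on(a,g), on(e,b)}

== RESULT ==
["clear(a)", "clear(d)", "clear(e)", "handempty", "on(a,g)", "on(e,b)"]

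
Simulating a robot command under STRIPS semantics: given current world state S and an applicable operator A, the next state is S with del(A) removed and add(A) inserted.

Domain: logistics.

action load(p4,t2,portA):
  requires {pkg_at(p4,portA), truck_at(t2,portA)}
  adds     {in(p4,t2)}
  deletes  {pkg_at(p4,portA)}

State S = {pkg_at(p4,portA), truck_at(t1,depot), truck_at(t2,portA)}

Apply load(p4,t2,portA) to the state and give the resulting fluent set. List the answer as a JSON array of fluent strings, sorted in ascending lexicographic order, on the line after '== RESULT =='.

Progress:
  pre ⊆ S: {pkg_at(p4,portA), truck_at(t2,portA)} ⊆ S  — applicable
  S \ del = {truck_at(t1,depot), truck_at(t2,portA)}
  ∪ add   = {in(p4,t2), truck_at(t1,depot), truck_at(t2,portA)}

== RESULT ==
["in(p4,t2)", "truck_at(t1,depot)", "truck_at(t2,portA)"]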